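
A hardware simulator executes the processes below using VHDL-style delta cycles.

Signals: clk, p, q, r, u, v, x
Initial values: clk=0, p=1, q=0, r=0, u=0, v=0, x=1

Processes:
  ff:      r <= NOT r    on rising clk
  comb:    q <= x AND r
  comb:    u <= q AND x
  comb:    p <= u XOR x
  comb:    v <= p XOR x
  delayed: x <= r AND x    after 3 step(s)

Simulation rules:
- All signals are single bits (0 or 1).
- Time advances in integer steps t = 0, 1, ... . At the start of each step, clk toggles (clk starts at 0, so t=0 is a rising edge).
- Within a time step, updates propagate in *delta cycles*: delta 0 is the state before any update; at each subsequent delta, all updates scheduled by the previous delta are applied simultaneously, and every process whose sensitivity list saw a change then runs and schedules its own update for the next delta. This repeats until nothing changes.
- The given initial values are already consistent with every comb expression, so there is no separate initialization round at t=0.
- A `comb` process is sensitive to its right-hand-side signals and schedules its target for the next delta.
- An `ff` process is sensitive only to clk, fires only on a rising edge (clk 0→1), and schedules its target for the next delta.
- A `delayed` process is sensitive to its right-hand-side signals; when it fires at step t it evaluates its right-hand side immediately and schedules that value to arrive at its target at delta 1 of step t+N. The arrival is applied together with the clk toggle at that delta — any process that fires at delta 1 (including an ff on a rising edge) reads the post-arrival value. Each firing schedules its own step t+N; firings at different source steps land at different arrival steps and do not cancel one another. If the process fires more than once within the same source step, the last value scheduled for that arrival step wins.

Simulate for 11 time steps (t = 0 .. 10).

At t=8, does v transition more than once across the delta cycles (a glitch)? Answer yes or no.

yes

t0.Δ0 u=0 p=1 x=1 clk=0 v=0 q=0 r=0
t0.Δ1 u=0 p=1 x=1 clk=1 v=0 q=0 r=0
t0.Δ2 u=0 p=1 x=1 clk=1 v=0 q=0 r=1
t0.Δ3 u=0 p=1 x=1 clk=1 v=0 q=1 r=1
t0.Δ4 u=1 p=1 x=1 clk=1 v=0 q=1 r=1
t0.Δ5 u=1 p=0 x=1 clk=1 v=0 q=1 r=1
t0.Δ6 u=1 p=0 x=1 clk=1 v=1 q=1 r=1
t1.Δ0 u=1 p=0 x=1 clk=1 v=1 q=1 r=1
t1.Δ1 u=1 p=0 x=1 clk=0 v=1 q=1 r=1
t2.Δ0 u=1 p=0 x=1 clk=0 v=1 q=1 r=1
t2.Δ1 u=1 p=0 x=1 clk=1 v=1 q=1 r=1
t2.Δ2 u=1 p=0 x=1 clk=1 v=1 q=1 r=0
t2.Δ3 u=1 p=0 x=1 clk=1 v=1 q=0 r=0
t2.Δ4 u=0 p=0 x=1 clk=1 v=1 q=0 r=0
t2.Δ5 u=0 p=1 x=1 clk=1 v=1 q=0 r=0
t2.Δ6 u=0 p=1 x=1 clk=1 v=0 q=0 r=0
t3.Δ0 u=0 p=1 x=1 clk=1 v=0 q=0 r=0
t3.Δ1 u=0 p=1 x=1 clk=0 v=0 q=0 r=0
t4.Δ0 u=0 p=1 x=1 clk=0 v=0 q=0 r=0
t4.Δ1 u=0 p=1 x=1 clk=1 v=0 q=0 r=0
t4.Δ2 u=0 p=1 x=1 clk=1 v=0 q=0 r=1
t4.Δ3 u=0 p=1 x=1 clk=1 v=0 q=1 r=1
t4.Δ4 u=1 p=1 x=1 clk=1 v=0 q=1 r=1
t4.Δ5 u=1 p=0 x=1 clk=1 v=0 q=1 r=1
t4.Δ6 u=1 p=0 x=1 clk=1 v=1 q=1 r=1
t5.Δ0 u=1 p=0 x=1 clk=1 v=1 q=1 r=1
t5.Δ1 u=1 p=0 x=0 clk=0 v=1 q=1 r=1
t5.Δ2 u=0 p=1 x=0 clk=0 v=0 q=0 r=1
t5.Δ3 u=0 p=0 x=0 clk=0 v=1 q=0 r=1
t5.Δ4 u=0 p=0 x=0 clk=0 v=0 q=0 r=1
t6.Δ0 u=0 p=0 x=0 clk=0 v=0 q=0 r=1
t6.Δ1 u=0 p=0 x=0 clk=1 v=0 q=0 r=1
t6.Δ2 u=0 p=0 x=0 clk=1 v=0 q=0 r=0
t7.Δ0 u=0 p=0 x=0 clk=1 v=0 q=0 r=0
t7.Δ1 u=0 p=0 x=1 clk=0 v=0 q=0 r=0
t7.Δ2 u=0 p=1 x=1 clk=0 v=1 q=0 r=0
t7.Δ3 u=0 p=1 x=1 clk=0 v=0 q=0 r=0
t8.Δ0 u=0 p=1 x=1 clk=0 v=0 q=0 r=0
t8.Δ1 u=0 p=1 x=0 clk=1 v=0 q=0 r=0
t8.Δ2 u=0 p=0 x=0 clk=1 v=1 q=0 r=1
t8.Δ3 u=0 p=0 x=0 clk=1 v=0 q=0 r=1
t9.Δ0 u=0 p=0 x=0 clk=1 v=0 q=0 r=1
t9.Δ1 u=0 p=0 x=0 clk=0 v=0 q=0 r=1
t10.Δ0 u=0 p=0 x=0 clk=0 v=0 q=0 r=1
t10.Δ1 u=0 p=0 x=0 clk=1 v=0 q=0 r=1
t10.Δ2 u=0 p=0 x=0 clk=1 v=0 q=0 r=0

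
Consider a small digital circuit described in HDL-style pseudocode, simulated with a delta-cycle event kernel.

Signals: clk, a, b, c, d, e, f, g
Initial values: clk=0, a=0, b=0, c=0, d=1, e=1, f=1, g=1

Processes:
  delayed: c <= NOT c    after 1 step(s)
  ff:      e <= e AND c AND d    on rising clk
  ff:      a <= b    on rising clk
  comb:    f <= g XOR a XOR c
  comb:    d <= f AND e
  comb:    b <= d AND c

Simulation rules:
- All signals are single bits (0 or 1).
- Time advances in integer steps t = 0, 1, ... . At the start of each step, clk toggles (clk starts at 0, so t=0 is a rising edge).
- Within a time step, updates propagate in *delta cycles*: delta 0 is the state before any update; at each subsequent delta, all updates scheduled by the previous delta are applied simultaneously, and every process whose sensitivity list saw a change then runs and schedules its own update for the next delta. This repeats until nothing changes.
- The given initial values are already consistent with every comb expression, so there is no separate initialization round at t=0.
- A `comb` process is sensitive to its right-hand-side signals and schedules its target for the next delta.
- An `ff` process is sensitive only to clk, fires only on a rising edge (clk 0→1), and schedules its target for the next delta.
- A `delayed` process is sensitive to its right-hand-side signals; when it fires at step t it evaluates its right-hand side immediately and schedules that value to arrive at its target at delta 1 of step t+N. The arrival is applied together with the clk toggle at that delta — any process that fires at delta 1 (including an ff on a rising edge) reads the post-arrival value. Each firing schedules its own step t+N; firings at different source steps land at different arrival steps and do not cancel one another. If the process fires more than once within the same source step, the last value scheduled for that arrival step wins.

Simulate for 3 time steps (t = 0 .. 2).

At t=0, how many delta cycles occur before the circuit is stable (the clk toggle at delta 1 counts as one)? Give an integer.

[bits: e,clk,g,b,f,d,c,a]
t=0: Δ0=10101100 Δ1=11101100 Δ2=01101100 Δ3=01101000 | 3Δ
t=1: Δ0=01101000 Δ1=00101000 | 1Δ
t=2: Δ0=00101000 Δ1=01101000 | 1Δ

3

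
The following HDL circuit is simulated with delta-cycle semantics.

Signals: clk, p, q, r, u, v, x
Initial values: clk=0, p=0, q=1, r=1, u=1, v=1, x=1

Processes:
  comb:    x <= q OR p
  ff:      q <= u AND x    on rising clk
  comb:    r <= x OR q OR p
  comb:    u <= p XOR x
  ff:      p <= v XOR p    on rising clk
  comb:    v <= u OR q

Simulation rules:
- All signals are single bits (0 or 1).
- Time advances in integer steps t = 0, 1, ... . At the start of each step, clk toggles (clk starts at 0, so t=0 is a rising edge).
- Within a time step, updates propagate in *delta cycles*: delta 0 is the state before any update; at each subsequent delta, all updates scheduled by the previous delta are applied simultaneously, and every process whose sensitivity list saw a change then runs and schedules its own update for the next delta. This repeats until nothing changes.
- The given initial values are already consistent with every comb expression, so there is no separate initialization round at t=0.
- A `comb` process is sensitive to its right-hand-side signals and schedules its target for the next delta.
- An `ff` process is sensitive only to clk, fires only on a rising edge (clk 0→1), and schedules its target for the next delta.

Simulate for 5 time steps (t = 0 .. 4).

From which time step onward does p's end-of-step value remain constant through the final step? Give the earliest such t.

2

t=0 Δ0: q=1 u=1 v=1 r=1 clk=0 p=0 x=1
  Δ1: clk:0→1
  Δ2: p:0→1
  Δ3: u:1→0
  (3Δ to stable)
t=1 Δ0: q=1 u=0 v=1 r=1 clk=1 p=1 x=1
  Δ1: clk:1→0
  (1Δ to stable)
t=2 Δ0: q=1 u=0 v=1 r=1 clk=0 p=1 x=1
  Δ1: clk:0→1
  Δ2: q:1→0, p:1→0
  Δ3: u:0→1, v:1→0, x:1→0
  Δ4: u:1→0, v:0→1, r:1→0
  Δ5: v:1→0
  (5Δ to stable)
t=3 Δ0: q=0 u=0 v=0 r=0 clk=1 p=0 x=0
  Δ1: clk:1→0
  (1Δ to stable)
t=4 Δ0: q=0 u=0 v=0 r=0 clk=0 p=0 x=0
  Δ1: clk:0→1
  (1Δ to stable)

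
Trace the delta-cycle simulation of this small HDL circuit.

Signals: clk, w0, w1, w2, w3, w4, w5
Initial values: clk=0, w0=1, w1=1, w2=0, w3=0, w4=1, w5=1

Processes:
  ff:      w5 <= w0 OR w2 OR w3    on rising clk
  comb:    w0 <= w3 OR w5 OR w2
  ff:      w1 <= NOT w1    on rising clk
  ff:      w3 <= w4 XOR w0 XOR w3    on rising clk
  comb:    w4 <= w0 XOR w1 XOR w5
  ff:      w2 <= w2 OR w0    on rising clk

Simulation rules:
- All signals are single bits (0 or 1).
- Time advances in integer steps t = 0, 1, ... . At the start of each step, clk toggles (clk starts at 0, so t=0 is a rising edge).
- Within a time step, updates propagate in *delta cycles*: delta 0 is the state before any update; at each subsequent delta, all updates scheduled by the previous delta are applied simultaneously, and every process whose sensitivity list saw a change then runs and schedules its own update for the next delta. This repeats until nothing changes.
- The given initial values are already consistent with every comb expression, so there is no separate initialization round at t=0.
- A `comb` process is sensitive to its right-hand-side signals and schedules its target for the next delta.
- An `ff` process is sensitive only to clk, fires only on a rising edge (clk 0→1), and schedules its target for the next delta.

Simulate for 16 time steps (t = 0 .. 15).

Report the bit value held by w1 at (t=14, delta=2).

[bits: w2,w1,w4,w5,clk,w0,w3]
t=0: Δ0=0111010 Δ1=0111110 Δ2=1011110 Δ3=1001110 | 3Δ
t=1: Δ0=1001110 Δ1=1001010 | 1Δ
t=2: Δ0=1001010 Δ1=1001110 Δ2=1101111 Δ3=1111111 | 3Δ
t=3: Δ0=1111111 Δ1=1111011 | 1Δ
t=4: Δ0=1111011 Δ1=1111111 Δ2=1011111 Δ3=1001111 | 3Δ
t=5: Δ0=1001111 Δ1=1001011 | 1Δ
t=6: Δ0=1001011 Δ1=1001111 Δ2=1101110 Δ3=1111110 | 3Δ
t=7: Δ0=1111110 Δ1=1111010 | 1Δ
t=8: Δ0=1111010 Δ1=1111110 Δ2=1011110 Δ3=1001110 | 3Δ
t=9: Δ0=1001110 Δ1=1001010 | 1Δ
t=10: Δ0=1001010 Δ1=1001110 Δ2=1101111 Δ3=1111111 | 3Δ
t=11: Δ0=1111111 Δ1=1111011 | 1Δ
t=12: Δ0=1111011 Δ1=1111111 Δ2=1011111 Δ3=1001111 | 3Δ
t=13: Δ0=1001111 Δ1=1001011 | 1Δ
t=14: Δ0=1001011 Δ1=1001111 Δ2=1101110 Δ3=1111110 | 3Δ
t=15: Δ0=1111110 Δ1=1111010 | 1Δ

1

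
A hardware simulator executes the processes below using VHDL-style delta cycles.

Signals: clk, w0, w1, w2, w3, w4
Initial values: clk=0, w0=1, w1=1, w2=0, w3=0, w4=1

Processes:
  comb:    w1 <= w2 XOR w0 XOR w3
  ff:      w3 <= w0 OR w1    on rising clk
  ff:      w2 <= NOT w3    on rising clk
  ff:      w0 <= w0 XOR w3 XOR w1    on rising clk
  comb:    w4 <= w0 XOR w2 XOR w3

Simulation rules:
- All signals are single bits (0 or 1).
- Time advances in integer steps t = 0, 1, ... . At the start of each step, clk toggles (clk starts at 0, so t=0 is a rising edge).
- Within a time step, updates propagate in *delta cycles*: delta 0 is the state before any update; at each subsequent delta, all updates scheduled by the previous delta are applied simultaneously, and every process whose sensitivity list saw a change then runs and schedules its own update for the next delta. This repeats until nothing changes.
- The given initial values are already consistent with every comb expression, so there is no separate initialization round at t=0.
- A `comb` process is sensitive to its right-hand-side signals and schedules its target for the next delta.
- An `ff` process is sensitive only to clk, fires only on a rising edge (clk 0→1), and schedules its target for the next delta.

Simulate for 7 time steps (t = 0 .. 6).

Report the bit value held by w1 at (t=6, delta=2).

0

[bits: clk,w0,w4,w1,w3,w2]
t=0: Δ0=011100 Δ1=111100 Δ2=101111 Δ3=100011 | 3Δ
t=1: Δ0=100011 Δ1=000011 | 1Δ
t=2: Δ0=000011 Δ1=100011 Δ2=110000 Δ3=111100 | 3Δ
t=3: Δ0=111100 Δ1=011100 | 1Δ
t=4: Δ0=011100 Δ1=111100 Δ2=101111 Δ3=100011 | 3Δ
t=5: Δ0=100011 Δ1=000011 | 1Δ
t=6: Δ0=000011 Δ1=100011 Δ2=110000 Δ3=111100 | 3Δ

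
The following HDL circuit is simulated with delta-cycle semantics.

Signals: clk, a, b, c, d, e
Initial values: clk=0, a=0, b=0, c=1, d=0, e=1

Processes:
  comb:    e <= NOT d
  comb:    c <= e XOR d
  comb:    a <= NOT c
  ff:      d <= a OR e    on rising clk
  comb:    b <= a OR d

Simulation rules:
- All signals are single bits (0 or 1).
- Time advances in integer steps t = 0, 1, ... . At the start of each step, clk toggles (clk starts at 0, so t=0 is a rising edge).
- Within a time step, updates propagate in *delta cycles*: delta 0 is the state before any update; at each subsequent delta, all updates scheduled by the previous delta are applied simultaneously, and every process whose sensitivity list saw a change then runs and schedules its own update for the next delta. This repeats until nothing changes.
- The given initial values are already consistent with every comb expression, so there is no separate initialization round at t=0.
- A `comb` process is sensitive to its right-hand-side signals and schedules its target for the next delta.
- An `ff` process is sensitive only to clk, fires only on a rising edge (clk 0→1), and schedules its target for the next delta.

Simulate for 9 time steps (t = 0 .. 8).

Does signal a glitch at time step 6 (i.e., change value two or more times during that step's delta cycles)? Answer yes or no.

yes

t=0 Δ0: c=1 clk=0 d=0 a=0 b=0 e=1
  Δ1: clk:0→1
  Δ2: d:0→1
  Δ3: c:1→0, b:0→1, e:1→0
  Δ4: c:0→1, a:0→1
  Δ5: a:1→0
  (5Δ to stable)
t=1 Δ0: c=1 clk=1 d=1 a=0 b=1 e=0
  Δ1: clk:1→0
  (1Δ to stable)
t=2 Δ0: c=1 clk=0 d=1 a=0 b=1 e=0
  Δ1: clk:0→1
  Δ2: d:1→0
  Δ3: c:1→0, b:1→0, e:0→1
  Δ4: c:0→1, a:0→1
  Δ5: a:1→0, b:0→1
  Δ6: b:1→0
  (6Δ to stable)
t=3 Δ0: c=1 clk=1 d=0 a=0 b=0 e=1
  Δ1: clk:1→0
  (1Δ to stable)
t=4 Δ0: c=1 clk=0 d=0 a=0 b=0 e=1
  Δ1: clk:0→1
  Δ2: d:0→1
  Δ3: c:1→0, b:0→1, e:1→0
  Δ4: c:0→1, a:0→1
  Δ5: a:1→0
  (5Δ to stable)
t=5 Δ0: c=1 clk=1 d=1 a=0 b=1 e=0
  Δ1: clk:1→0
  (1Δ to stable)
t=6 Δ0: c=1 clk=0 d=1 a=0 b=1 e=0
  Δ1: clk:0→1
  Δ2: d:1→0
  Δ3: c:1→0, b:1→0, e:0→1
  Δ4: c:0→1, a:0→1
  Δ5: a:1→0, b:0→1
  Δ6: b:1→0
  (6Δ to stable)
t=7 Δ0: c=1 clk=1 d=0 a=0 b=0 e=1
  Δ1: clk:1→0
  (1Δ to stable)
t=8 Δ0: c=1 clk=0 d=0 a=0 b=0 e=1
  Δ1: clk:0→1
  Δ2: d:0→1
  Δ3: c:1→0, b:0→1, e:1→0
  Δ4: c:0→1, a:0→1
  Δ5: a:1→0
  (5Δ to stable)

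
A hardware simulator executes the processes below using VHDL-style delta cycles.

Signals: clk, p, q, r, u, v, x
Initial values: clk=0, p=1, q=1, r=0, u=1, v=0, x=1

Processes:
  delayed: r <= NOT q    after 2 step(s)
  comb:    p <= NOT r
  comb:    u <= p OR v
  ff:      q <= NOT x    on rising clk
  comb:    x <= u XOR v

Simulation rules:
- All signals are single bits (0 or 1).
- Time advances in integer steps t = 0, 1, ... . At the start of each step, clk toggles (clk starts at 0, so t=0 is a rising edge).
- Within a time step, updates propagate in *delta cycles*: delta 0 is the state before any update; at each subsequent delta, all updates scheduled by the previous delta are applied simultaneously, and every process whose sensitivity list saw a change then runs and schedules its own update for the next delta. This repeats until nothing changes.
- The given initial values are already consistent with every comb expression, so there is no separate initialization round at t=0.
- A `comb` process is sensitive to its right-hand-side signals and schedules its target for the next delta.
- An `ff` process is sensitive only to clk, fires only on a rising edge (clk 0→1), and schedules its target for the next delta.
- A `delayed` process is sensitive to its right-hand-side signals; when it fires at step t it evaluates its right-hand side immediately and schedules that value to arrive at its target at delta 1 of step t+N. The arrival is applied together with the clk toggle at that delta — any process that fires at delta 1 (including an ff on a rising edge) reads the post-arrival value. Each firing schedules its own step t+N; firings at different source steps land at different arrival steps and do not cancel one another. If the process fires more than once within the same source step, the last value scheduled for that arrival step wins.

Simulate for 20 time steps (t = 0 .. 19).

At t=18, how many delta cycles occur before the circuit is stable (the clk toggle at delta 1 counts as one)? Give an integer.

t=0 Δ0: q=1 clk=0 x=1 p=1 r=0 u=1 v=0
  Δ1: clk:0→1
  Δ2: q:1→0
  (2Δ to stable)
t=1 Δ0: q=0 clk=1 x=1 p=1 r=0 u=1 v=0
  Δ1: clk:1→0
  (1Δ to stable)
t=2 Δ0: q=0 clk=0 x=1 p=1 r=0 u=1 v=0
  Δ1: clk:0→1, r:0→1
  Δ2: p:1→0
  Δ3: u:1→0
  Δ4: x:1→0
  (4Δ to stable)
t=3 Δ0: q=0 clk=1 x=0 p=0 r=1 u=0 v=0
  Δ1: clk:1→0
  (1Δ to stable)
t=4 Δ0: q=0 clk=0 x=0 p=0 r=1 u=0 v=0
  Δ1: clk:0→1
  Δ2: q:0→1
  (2Δ to stable)
t=5 Δ0: q=1 clk=1 x=0 p=0 r=1 u=0 v=0
  Δ1: clk:1→0
  (1Δ to stable)
t=6 Δ0: q=1 clk=0 x=0 p=0 r=1 u=0 v=0
  Δ1: clk:0→1, r:1→0
  Δ2: p:0→1
  Δ3: u:0→1
  Δ4: x:0→1
  (4Δ to stable)
t=7 Δ0: q=1 clk=1 x=1 p=1 r=0 u=1 v=0
  Δ1: clk:1→0
  (1Δ to stable)
t=8 Δ0: q=1 clk=0 x=1 p=1 r=0 u=1 v=0
  Δ1: clk:0→1
  Δ2: q:1→0
  (2Δ to stable)
t=9 Δ0: q=0 clk=1 x=1 p=1 r=0 u=1 v=0
  Δ1: clk:1→0
  (1Δ to stable)
t=10 Δ0: q=0 clk=0 x=1 p=1 r=0 u=1 v=0
  Δ1: clk:0→1, r:0→1
  Δ2: p:1→0
  Δ3: u:1→0
  Δ4: x:1→0
  (4Δ to stable)
t=11 Δ0: q=0 clk=1 x=0 p=0 r=1 u=0 v=0
  Δ1: clk:1→0
  (1Δ to stable)
t=12 Δ0: q=0 clk=0 x=0 p=0 r=1 u=0 v=0
  Δ1: clk:0→1
  Δ2: q:0→1
  (2Δ to stable)
t=13 Δ0: q=1 clk=1 x=0 p=0 r=1 u=0 v=0
  Δ1: clk:1→0
  (1Δ to stable)
t=14 Δ0: q=1 clk=0 x=0 p=0 r=1 u=0 v=0
  Δ1: clk:0→1, r:1→0
  Δ2: p:0→1
  Δ3: u:0→1
  Δ4: x:0→1
  (4Δ to stable)
t=15 Δ0: q=1 clk=1 x=1 p=1 r=0 u=1 v=0
  Δ1: clk:1→0
  (1Δ to stable)
t=16 Δ0: q=1 clk=0 x=1 p=1 r=0 u=1 v=0
  Δ1: clk:0→1
  Δ2: q:1→0
  (2Δ to stable)
t=17 Δ0: q=0 clk=1 x=1 p=1 r=0 u=1 v=0
  Δ1: clk:1→0
  (1Δ to stable)
t=18 Δ0: q=0 clk=0 x=1 p=1 r=0 u=1 v=0
  Δ1: clk:0→1, r:0→1
  Δ2: p:1→0
  Δ3: u:1→0
  Δ4: x:1→0
  (4Δ to stable)
t=19 Δ0: q=0 clk=1 x=0 p=0 r=1 u=0 v=0
  Δ1: clk:1→0
  (1Δ to stable)

4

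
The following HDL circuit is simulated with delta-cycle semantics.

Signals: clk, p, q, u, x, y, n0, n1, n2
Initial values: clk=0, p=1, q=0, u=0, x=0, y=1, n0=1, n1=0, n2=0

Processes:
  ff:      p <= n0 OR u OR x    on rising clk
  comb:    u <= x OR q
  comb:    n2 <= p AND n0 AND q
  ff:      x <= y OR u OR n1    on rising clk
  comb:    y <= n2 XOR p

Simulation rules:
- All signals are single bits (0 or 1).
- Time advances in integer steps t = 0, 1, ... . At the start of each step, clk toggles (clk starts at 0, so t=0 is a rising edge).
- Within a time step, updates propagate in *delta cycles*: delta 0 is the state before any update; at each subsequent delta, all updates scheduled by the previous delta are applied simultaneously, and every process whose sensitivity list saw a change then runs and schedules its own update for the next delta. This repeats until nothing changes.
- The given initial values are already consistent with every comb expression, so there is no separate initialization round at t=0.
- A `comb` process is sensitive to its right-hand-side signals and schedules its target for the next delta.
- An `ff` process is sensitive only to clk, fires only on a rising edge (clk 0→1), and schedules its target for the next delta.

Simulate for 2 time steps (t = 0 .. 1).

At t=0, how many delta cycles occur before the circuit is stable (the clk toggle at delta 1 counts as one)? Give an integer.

t=0 Δ0: p=1 clk=0 u=0 n2=0 n1=0 y=1 q=0 n0=1 x=0
  Δ1: clk:0→1
  Δ2: x:0→1
  Δ3: u:0→1
  (3Δ to stable)
t=1 Δ0: p=1 clk=1 u=1 n2=0 n1=0 y=1 q=0 n0=1 x=1
  Δ1: clk:1→0
  (1Δ to stable)

3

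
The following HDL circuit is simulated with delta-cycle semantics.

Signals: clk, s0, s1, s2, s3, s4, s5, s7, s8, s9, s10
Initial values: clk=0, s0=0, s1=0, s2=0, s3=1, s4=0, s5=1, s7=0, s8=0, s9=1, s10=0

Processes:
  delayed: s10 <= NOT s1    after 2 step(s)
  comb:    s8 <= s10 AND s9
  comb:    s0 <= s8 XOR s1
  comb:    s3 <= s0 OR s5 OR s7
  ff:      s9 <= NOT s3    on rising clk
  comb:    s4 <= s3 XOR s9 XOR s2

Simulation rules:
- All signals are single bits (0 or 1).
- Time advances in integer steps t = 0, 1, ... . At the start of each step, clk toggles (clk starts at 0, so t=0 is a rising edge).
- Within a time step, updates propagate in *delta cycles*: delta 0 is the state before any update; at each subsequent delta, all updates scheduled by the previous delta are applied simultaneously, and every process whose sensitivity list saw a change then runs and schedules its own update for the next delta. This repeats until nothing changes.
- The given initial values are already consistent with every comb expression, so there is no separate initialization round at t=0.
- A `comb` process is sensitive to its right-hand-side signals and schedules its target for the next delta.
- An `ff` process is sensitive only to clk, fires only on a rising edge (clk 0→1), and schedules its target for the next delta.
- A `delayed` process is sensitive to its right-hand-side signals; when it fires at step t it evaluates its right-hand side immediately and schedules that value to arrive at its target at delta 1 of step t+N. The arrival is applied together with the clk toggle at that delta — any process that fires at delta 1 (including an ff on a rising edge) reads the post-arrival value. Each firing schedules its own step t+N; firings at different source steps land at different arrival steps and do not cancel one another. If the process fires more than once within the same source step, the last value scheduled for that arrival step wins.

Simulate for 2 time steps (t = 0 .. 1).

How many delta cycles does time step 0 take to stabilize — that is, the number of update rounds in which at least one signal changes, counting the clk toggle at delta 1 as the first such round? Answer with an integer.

t0.Δ0 clk=0 s9=1 s3=1 s1=0 s5=1 s10=0 s8=0 s7=0 s2=0 s4=0 s0=0
t0.Δ1 clk=1 s9=1 s3=1 s1=0 s5=1 s10=0 s8=0 s7=0 s2=0 s4=0 s0=0
t0.Δ2 clk=1 s9=0 s3=1 s1=0 s5=1 s10=0 s8=0 s7=0 s2=0 s4=0 s0=0
t0.Δ3 clk=1 s9=0 s3=1 s1=0 s5=1 s10=0 s8=0 s7=0 s2=0 s4=1 s0=0
t1.Δ0 clk=1 s9=0 s3=1 s1=0 s5=1 s10=0 s8=0 s7=0 s2=0 s4=1 s0=0
t1.Δ1 clk=0 s9=0 s3=1 s1=0 s5=1 s10=0 s8=0 s7=0 s2=0 s4=1 s0=0

3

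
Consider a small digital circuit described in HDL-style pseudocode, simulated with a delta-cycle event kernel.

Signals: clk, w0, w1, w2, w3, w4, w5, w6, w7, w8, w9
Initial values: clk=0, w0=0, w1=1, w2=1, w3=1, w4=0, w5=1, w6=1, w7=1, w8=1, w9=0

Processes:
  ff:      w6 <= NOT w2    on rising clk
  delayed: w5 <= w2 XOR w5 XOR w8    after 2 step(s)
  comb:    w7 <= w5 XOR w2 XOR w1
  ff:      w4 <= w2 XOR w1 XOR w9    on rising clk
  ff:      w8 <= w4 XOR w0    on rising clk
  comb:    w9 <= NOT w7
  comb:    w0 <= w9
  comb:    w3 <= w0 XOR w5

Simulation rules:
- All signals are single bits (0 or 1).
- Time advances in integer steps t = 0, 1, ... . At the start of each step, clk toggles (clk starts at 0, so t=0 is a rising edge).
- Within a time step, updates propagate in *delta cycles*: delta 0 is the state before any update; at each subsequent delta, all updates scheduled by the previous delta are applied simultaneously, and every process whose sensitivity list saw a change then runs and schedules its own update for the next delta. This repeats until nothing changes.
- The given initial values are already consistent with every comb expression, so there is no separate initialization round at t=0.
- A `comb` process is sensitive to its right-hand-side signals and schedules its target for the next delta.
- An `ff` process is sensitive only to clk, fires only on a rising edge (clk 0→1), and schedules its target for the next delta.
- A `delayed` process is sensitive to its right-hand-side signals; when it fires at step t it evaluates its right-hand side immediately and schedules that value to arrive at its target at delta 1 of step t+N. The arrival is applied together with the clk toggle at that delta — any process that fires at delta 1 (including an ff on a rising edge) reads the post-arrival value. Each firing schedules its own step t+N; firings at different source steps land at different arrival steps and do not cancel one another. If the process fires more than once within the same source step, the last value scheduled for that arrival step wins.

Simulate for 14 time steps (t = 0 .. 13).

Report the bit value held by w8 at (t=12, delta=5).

t0.Δ0 w3=1 w2=1 clk=0 w6=1 w9=0 w0=0 w8=1 w7=1 w4=0 w1=1 w5=1
t0.Δ1 w3=1 w2=1 clk=1 w6=1 w9=0 w0=0 w8=1 w7=1 w4=0 w1=1 w5=1
t0.Δ2 w3=1 w2=1 clk=1 w6=0 w9=0 w0=0 w8=0 w7=1 w4=0 w1=1 w5=1
t1.Δ0 w3=1 w2=1 clk=1 w6=0 w9=0 w0=0 w8=0 w7=1 w4=0 w1=1 w5=1
t1.Δ1 w3=1 w2=1 clk=0 w6=0 w9=0 w0=0 w8=0 w7=1 w4=0 w1=1 w5=1
t2.Δ0 w3=1 w2=1 clk=0 w6=0 w9=0 w0=0 w8=0 w7=1 w4=0 w1=1 w5=1
t2.Δ1 w3=1 w2=1 clk=1 w6=0 w9=0 w0=0 w8=0 w7=1 w4=0 w1=1 w5=0
t2.Δ2 w3=0 w2=1 clk=1 w6=0 w9=0 w0=0 w8=0 w7=0 w4=0 w1=1 w5=0
t2.Δ3 w3=0 w2=1 clk=1 w6=0 w9=1 w0=0 w8=0 w7=0 w4=0 w1=1 w5=0
t2.Δ4 w3=0 w2=1 clk=1 w6=0 w9=1 w0=1 w8=0 w7=0 w4=0 w1=1 w5=0
t2.Δ5 w3=1 w2=1 clk=1 w6=0 w9=1 w0=1 w8=0 w7=0 w4=0 w1=1 w5=0
t3.Δ0 w3=1 w2=1 clk=1 w6=0 w9=1 w0=1 w8=0 w7=0 w4=0 w1=1 w5=0
t3.Δ1 w3=1 w2=1 clk=0 w6=0 w9=1 w0=1 w8=0 w7=0 w4=0 w1=1 w5=0
t4.Δ0 w3=1 w2=1 clk=0 w6=0 w9=1 w0=1 w8=0 w7=0 w4=0 w1=1 w5=0
t4.Δ1 w3=1 w2=1 clk=1 w6=0 w9=1 w0=1 w8=0 w7=0 w4=0 w1=1 w5=1
t4.Δ2 w3=0 w2=1 clk=1 w6=0 w9=1 w0=1 w8=1 w7=1 w4=1 w1=1 w5=1
t4.Δ3 w3=0 w2=1 clk=1 w6=0 w9=0 w0=1 w8=1 w7=1 w4=1 w1=1 w5=1
t4.Δ4 w3=0 w2=1 clk=1 w6=0 w9=0 w0=0 w8=1 w7=1 w4=1 w1=1 w5=1
t4.Δ5 w3=1 w2=1 clk=1 w6=0 w9=0 w0=0 w8=1 w7=1 w4=1 w1=1 w5=1
t5.Δ0 w3=1 w2=1 clk=1 w6=0 w9=0 w0=0 w8=1 w7=1 w4=1 w1=1 w5=1
t5.Δ1 w3=1 w2=1 clk=0 w6=0 w9=0 w0=0 w8=1 w7=1 w4=1 w1=1 w5=1
t6.Δ0 w3=1 w2=1 clk=0 w6=0 w9=0 w0=0 w8=1 w7=1 w4=1 w1=1 w5=1
t6.Δ1 w3=1 w2=1 clk=1 w6=0 w9=0 w0=0 w8=1 w7=1 w4=1 w1=1 w5=1
t6.Δ2 w3=1 w2=1 clk=1 w6=0 w9=0 w0=0 w8=1 w7=1 w4=0 w1=1 w5=1
t7.Δ0 w3=1 w2=1 clk=1 w6=0 w9=0 w0=0 w8=1 w7=1 w4=0 w1=1 w5=1
t7.Δ1 w3=1 w2=1 clk=0 w6=0 w9=0 w0=0 w8=1 w7=1 w4=0 w1=1 w5=1
t8.Δ0 w3=1 w2=1 clk=0 w6=0 w9=0 w0=0 w8=1 w7=1 w4=0 w1=1 w5=1
t8.Δ1 w3=1 w2=1 clk=1 w6=0 w9=0 w0=0 w8=1 w7=1 w4=0 w1=1 w5=1
t8.Δ2 w3=1 w2=1 clk=1 w6=0 w9=0 w0=0 w8=0 w7=1 w4=0 w1=1 w5=1
t9.Δ0 w3=1 w2=1 clk=1 w6=0 w9=0 w0=0 w8=0 w7=1 w4=0 w1=1 w5=1
t9.Δ1 w3=1 w2=1 clk=0 w6=0 w9=0 w0=0 w8=0 w7=1 w4=0 w1=1 w5=1
t10.Δ0 w3=1 w2=1 clk=0 w6=0 w9=0 w0=0 w8=0 w7=1 w4=0 w1=1 w5=1
t10.Δ1 w3=1 w2=1 clk=1 w6=0 w9=0 w0=0 w8=0 w7=1 w4=0 w1=1 w5=0
t10.Δ2 w3=0 w2=1 clk=1 w6=0 w9=0 w0=0 w8=0 w7=0 w4=0 w1=1 w5=0
t10.Δ3 w3=0 w2=1 clk=1 w6=0 w9=1 w0=0 w8=0 w7=0 w4=0 w1=1 w5=0
t10.Δ4 w3=0 w2=1 clk=1 w6=0 w9=1 w0=1 w8=0 w7=0 w4=0 w1=1 w5=0
t10.Δ5 w3=1 w2=1 clk=1 w6=0 w9=1 w0=1 w8=0 w7=0 w4=0 w1=1 w5=0
t11.Δ0 w3=1 w2=1 clk=1 w6=0 w9=1 w0=1 w8=0 w7=0 w4=0 w1=1 w5=0
t11.Δ1 w3=1 w2=1 clk=0 w6=0 w9=1 w0=1 w8=0 w7=0 w4=0 w1=1 w5=0
t12.Δ0 w3=1 w2=1 clk=0 w6=0 w9=1 w0=1 w8=0 w7=0 w4=0 w1=1 w5=0
t12.Δ1 w3=1 w2=1 clk=1 w6=0 w9=1 w0=1 w8=0 w7=0 w4=0 w1=1 w5=1
t12.Δ2 w3=0 w2=1 clk=1 w6=0 w9=1 w0=1 w8=1 w7=1 w4=1 w1=1 w5=1
t12.Δ3 w3=0 w2=1 clk=1 w6=0 w9=0 w0=1 w8=1 w7=1 w4=1 w1=1 w5=1
t12.Δ4 w3=0 w2=1 clk=1 w6=0 w9=0 w0=0 w8=1 w7=1 w4=1 w1=1 w5=1
t12.Δ5 w3=1 w2=1 clk=1 w6=0 w9=0 w0=0 w8=1 w7=1 w4=1 w1=1 w5=1
t13.Δ0 w3=1 w2=1 clk=1 w6=0 w9=0 w0=0 w8=1 w7=1 w4=1 w1=1 w5=1
t13.Δ1 w3=1 w2=1 clk=0 w6=0 w9=0 w0=0 w8=1 w7=1 w4=1 w1=1 w5=1

1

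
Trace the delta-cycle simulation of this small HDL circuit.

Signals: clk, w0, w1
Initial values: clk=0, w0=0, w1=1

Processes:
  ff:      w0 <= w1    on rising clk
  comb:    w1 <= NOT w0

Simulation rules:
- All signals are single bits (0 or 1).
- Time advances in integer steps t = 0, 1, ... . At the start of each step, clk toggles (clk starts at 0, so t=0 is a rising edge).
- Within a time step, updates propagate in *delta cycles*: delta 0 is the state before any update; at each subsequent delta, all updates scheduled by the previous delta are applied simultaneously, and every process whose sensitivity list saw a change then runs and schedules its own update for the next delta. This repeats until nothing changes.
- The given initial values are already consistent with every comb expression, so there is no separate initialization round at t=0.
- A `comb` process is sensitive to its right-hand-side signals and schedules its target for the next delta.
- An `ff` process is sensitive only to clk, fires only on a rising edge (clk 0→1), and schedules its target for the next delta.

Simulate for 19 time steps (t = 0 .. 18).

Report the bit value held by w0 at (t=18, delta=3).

t0.Δ0 w1=1 clk=0 w0=0
t0.Δ1 w1=1 clk=1 w0=0
t0.Δ2 w1=1 clk=1 w0=1
t0.Δ3 w1=0 clk=1 w0=1
t1.Δ0 w1=0 clk=1 w0=1
t1.Δ1 w1=0 clk=0 w0=1
t2.Δ0 w1=0 clk=0 w0=1
t2.Δ1 w1=0 clk=1 w0=1
t2.Δ2 w1=0 clk=1 w0=0
t2.Δ3 w1=1 clk=1 w0=0
t3.Δ0 w1=1 clk=1 w0=0
t3.Δ1 w1=1 clk=0 w0=0
t4.Δ0 w1=1 clk=0 w0=0
t4.Δ1 w1=1 clk=1 w0=0
t4.Δ2 w1=1 clk=1 w0=1
t4.Δ3 w1=0 clk=1 w0=1
t5.Δ0 w1=0 clk=1 w0=1
t5.Δ1 w1=0 clk=0 w0=1
t6.Δ0 w1=0 clk=0 w0=1
t6.Δ1 w1=0 clk=1 w0=1
t6.Δ2 w1=0 clk=1 w0=0
t6.Δ3 w1=1 clk=1 w0=0
t7.Δ0 w1=1 clk=1 w0=0
t7.Δ1 w1=1 clk=0 w0=0
t8.Δ0 w1=1 clk=0 w0=0
t8.Δ1 w1=1 clk=1 w0=0
t8.Δ2 w1=1 clk=1 w0=1
t8.Δ3 w1=0 clk=1 w0=1
t9.Δ0 w1=0 clk=1 w0=1
t9.Δ1 w1=0 clk=0 w0=1
t10.Δ0 w1=0 clk=0 w0=1
t10.Δ1 w1=0 clk=1 w0=1
t10.Δ2 w1=0 clk=1 w0=0
t10.Δ3 w1=1 clk=1 w0=0
t11.Δ0 w1=1 clk=1 w0=0
t11.Δ1 w1=1 clk=0 w0=0
t12.Δ0 w1=1 clk=0 w0=0
t12.Δ1 w1=1 clk=1 w0=0
t12.Δ2 w1=1 clk=1 w0=1
t12.Δ3 w1=0 clk=1 w0=1
t13.Δ0 w1=0 clk=1 w0=1
t13.Δ1 w1=0 clk=0 w0=1
t14.Δ0 w1=0 clk=0 w0=1
t14.Δ1 w1=0 clk=1 w0=1
t14.Δ2 w1=0 clk=1 w0=0
t14.Δ3 w1=1 clk=1 w0=0
t15.Δ0 w1=1 clk=1 w0=0
t15.Δ1 w1=1 clk=0 w0=0
t16.Δ0 w1=1 clk=0 w0=0
t16.Δ1 w1=1 clk=1 w0=0
t16.Δ2 w1=1 clk=1 w0=1
t16.Δ3 w1=0 clk=1 w0=1
t17.Δ0 w1=0 clk=1 w0=1
t17.Δ1 w1=0 clk=0 w0=1
t18.Δ0 w1=0 clk=0 w0=1
t18.Δ1 w1=0 clk=1 w0=1
t18.Δ2 w1=0 clk=1 w0=0
t18.Δ3 w1=1 clk=1 w0=0

0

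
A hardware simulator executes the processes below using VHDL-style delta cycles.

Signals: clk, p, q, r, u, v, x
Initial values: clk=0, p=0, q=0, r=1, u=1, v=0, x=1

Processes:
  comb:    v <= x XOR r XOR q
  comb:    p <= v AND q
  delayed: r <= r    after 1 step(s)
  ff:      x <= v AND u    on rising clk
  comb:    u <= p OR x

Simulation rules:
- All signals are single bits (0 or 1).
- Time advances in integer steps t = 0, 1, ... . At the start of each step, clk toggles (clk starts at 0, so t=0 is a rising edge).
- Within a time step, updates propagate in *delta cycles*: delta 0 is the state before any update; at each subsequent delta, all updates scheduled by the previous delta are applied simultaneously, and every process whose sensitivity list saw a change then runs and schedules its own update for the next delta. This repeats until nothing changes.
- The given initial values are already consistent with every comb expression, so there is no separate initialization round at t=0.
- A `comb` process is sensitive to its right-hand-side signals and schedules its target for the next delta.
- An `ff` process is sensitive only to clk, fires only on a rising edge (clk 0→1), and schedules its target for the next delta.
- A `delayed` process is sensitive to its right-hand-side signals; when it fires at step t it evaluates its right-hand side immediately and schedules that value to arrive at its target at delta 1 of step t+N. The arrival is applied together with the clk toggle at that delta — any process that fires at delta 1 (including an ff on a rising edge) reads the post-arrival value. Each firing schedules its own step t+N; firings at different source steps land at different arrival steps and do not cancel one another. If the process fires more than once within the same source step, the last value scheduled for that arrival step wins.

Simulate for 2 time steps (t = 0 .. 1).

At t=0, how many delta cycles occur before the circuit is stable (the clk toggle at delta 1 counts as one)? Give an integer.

[bits: v,u,clk,r,q,p,x]
t=0: Δ0=0101001 Δ1=0111001 Δ2=0111000 Δ3=1011000 | 3Δ
t=1: Δ0=1011000 Δ1=1001000 | 1Δ

3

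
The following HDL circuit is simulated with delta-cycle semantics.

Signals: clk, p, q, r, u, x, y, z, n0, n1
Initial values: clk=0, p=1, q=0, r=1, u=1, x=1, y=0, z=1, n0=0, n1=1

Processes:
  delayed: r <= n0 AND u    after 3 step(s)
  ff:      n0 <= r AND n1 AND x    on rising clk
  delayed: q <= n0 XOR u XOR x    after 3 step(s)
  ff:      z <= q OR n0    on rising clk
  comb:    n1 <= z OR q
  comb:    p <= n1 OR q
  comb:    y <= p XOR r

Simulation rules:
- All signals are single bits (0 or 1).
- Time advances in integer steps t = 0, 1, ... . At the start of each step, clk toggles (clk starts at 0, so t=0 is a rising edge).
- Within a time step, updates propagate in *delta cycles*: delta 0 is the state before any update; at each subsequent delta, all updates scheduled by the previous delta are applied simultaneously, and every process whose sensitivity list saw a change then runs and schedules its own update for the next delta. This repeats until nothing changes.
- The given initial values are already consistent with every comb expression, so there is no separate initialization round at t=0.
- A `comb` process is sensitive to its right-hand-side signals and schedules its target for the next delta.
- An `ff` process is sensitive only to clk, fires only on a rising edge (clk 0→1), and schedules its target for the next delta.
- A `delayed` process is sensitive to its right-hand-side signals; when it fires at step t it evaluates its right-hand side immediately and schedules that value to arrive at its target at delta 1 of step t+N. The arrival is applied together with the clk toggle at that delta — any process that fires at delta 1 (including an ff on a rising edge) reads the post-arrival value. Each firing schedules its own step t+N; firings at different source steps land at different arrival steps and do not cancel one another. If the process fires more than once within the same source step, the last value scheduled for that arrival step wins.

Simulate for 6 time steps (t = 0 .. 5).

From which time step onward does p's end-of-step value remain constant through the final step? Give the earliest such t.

[bits: q,x,u,y,p,clk,r,n1,z,n0]
t=0: Δ0=0110101110 Δ1=0110111110 Δ2=0110111101 Δ3=0110111001 Δ4=0110011001 Δ5=0111011001 | 5Δ
t=1: Δ0=0111011001 Δ1=0111001001 | 1Δ
t=2: Δ0=0111001001 Δ1=0111011001 Δ2=0111011010 Δ3=0111011110 Δ4=0111111110 Δ5=0110111110 | 5Δ
t=3: Δ0=0110111110 Δ1=1110101110 | 1Δ
t=4: Δ0=1110101110 Δ1=1110111110 Δ2=1110111111 | 2Δ
t=5: Δ0=1110111111 Δ1=0110100111 Δ2=0111100111 | 2Δ

2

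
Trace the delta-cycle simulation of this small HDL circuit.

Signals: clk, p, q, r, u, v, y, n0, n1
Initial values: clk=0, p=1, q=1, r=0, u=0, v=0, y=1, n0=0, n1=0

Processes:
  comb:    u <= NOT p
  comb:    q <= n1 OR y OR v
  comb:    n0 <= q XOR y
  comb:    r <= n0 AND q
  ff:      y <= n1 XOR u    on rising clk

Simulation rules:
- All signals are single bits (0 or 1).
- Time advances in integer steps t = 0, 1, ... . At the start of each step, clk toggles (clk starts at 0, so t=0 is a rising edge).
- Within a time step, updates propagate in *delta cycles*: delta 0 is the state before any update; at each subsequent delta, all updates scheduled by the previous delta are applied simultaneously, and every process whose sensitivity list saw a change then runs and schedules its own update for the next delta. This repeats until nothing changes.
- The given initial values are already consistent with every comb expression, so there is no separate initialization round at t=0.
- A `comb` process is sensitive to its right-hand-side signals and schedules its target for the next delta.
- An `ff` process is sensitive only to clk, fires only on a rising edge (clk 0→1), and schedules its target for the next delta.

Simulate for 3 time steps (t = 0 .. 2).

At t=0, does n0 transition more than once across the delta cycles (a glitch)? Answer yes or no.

t0.Δ0 q=1 p=1 r=0 u=0 n0=0 clk=0 y=1 v=0 n1=0
t0.Δ1 q=1 p=1 r=0 u=0 n0=0 clk=1 y=1 v=0 n1=0
t0.Δ2 q=1 p=1 r=0 u=0 n0=0 clk=1 y=0 v=0 n1=0
t0.Δ3 q=0 p=1 r=0 u=0 n0=1 clk=1 y=0 v=0 n1=0
t0.Δ4 q=0 p=1 r=0 u=0 n0=0 clk=1 y=0 v=0 n1=0
t1.Δ0 q=0 p=1 r=0 u=0 n0=0 clk=1 y=0 v=0 n1=0
t1.Δ1 q=0 p=1 r=0 u=0 n0=0 clk=0 y=0 v=0 n1=0
t2.Δ0 q=0 p=1 r=0 u=0 n0=0 clk=0 y=0 v=0 n1=0
t2.Δ1 q=0 p=1 r=0 u=0 n0=0 clk=1 y=0 v=0 n1=0

yes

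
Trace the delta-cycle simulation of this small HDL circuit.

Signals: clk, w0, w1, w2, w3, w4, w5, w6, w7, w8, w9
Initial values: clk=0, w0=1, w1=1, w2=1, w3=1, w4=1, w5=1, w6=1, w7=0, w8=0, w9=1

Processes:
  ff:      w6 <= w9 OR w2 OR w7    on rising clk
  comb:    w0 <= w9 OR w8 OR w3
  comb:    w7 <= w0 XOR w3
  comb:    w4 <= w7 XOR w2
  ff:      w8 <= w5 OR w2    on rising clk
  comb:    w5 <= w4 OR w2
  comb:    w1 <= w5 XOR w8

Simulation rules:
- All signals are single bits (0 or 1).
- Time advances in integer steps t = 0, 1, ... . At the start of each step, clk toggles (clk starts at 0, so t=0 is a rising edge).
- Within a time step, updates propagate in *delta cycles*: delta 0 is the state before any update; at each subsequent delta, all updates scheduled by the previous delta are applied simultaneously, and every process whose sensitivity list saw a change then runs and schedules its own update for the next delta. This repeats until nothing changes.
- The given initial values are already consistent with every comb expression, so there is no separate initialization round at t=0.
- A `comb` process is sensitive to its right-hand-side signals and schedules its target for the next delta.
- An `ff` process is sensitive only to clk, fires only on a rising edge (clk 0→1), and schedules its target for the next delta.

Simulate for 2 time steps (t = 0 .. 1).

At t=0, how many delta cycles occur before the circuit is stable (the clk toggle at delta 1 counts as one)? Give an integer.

t0.Δ0 w8=0 w6=1 w5=1 w7=0 w1=1 w4=1 clk=0 w9=1 w3=1 w0=1 w2=1
t0.Δ1 w8=0 w6=1 w5=1 w7=0 w1=1 w4=1 clk=1 w9=1 w3=1 w0=1 w2=1
t0.Δ2 w8=1 w6=1 w5=1 w7=0 w1=1 w4=1 clk=1 w9=1 w3=1 w0=1 w2=1
t0.Δ3 w8=1 w6=1 w5=1 w7=0 w1=0 w4=1 clk=1 w9=1 w3=1 w0=1 w2=1
t1.Δ0 w8=1 w6=1 w5=1 w7=0 w1=0 w4=1 clk=1 w9=1 w3=1 w0=1 w2=1
t1.Δ1 w8=1 w6=1 w5=1 w7=0 w1=0 w4=1 clk=0 w9=1 w3=1 w0=1 w2=1

3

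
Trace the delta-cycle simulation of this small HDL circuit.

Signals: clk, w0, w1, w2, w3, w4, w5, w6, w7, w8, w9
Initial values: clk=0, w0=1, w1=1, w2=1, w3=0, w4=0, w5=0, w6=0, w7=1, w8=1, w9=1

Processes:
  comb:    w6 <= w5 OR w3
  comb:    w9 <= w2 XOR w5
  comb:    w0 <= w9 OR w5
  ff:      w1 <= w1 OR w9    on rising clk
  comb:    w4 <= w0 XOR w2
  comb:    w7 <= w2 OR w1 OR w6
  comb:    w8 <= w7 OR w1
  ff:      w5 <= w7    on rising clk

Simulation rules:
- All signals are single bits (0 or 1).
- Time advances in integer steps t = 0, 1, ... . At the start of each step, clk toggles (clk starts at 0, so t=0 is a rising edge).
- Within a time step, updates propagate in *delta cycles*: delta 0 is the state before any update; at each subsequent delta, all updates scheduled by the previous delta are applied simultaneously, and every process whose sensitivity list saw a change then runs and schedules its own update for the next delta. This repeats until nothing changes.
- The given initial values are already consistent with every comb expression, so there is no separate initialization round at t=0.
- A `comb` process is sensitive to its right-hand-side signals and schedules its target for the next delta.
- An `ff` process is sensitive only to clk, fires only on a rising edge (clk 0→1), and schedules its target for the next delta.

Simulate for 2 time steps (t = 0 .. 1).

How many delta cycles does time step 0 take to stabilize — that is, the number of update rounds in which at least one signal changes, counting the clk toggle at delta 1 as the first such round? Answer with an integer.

t=0 Δ0: w4=0 w8=1 clk=0 w9=1 w1=1 w2=1 w3=0 w6=0 w5=0 w7=1 w0=1
  Δ1: clk:0→1
  Δ2: w5:0→1
  Δ3: w9:1→0, w6:0→1
  (3Δ to stable)
t=1 Δ0: w4=0 w8=1 clk=1 w9=0 w1=1 w2=1 w3=0 w6=1 w5=1 w7=1 w0=1
  Δ1: clk:1→0
  (1Δ to stable)

3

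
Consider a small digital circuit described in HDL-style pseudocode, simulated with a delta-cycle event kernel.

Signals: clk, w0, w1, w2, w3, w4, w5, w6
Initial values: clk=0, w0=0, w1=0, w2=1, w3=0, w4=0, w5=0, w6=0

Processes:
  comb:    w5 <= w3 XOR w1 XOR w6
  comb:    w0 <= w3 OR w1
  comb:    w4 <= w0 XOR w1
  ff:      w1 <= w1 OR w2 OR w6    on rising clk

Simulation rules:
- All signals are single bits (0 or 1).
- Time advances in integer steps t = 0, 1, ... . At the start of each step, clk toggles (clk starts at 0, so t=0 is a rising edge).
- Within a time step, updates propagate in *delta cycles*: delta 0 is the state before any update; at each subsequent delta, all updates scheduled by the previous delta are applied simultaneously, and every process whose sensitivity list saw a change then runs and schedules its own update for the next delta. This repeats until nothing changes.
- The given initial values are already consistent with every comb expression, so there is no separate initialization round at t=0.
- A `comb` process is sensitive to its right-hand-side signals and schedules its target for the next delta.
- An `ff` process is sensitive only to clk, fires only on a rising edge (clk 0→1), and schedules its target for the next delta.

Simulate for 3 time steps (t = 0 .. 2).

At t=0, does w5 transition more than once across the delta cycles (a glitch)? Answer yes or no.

t0.Δ0 w5=0 w0=0 w3=0 w6=0 w1=0 w2=1 clk=0 w4=0
t0.Δ1 w5=0 w0=0 w3=0 w6=0 w1=0 w2=1 clk=1 w4=0
t0.Δ2 w5=0 w0=0 w3=0 w6=0 w1=1 w2=1 clk=1 w4=0
t0.Δ3 w5=1 w0=1 w3=0 w6=0 w1=1 w2=1 clk=1 w4=1
t0.Δ4 w5=1 w0=1 w3=0 w6=0 w1=1 w2=1 clk=1 w4=0
t1.Δ0 w5=1 w0=1 w3=0 w6=0 w1=1 w2=1 clk=1 w4=0
t1.Δ1 w5=1 w0=1 w3=0 w6=0 w1=1 w2=1 clk=0 w4=0
t2.Δ0 w5=1 w0=1 w3=0 w6=0 w1=1 w2=1 clk=0 w4=0
t2.Δ1 w5=1 w0=1 w3=0 w6=0 w1=1 w2=1 clk=1 w4=0

no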